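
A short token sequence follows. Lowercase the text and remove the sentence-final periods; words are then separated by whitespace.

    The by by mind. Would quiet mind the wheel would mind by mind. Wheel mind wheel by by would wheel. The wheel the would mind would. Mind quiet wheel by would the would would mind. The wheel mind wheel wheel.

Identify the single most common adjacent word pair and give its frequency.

"would mind", 4 times

Bigram frequencies (highest first):
  would mind: 4
  the wheel: 3
  mind wheel: 3
  by by: 2
  by mind: 2
  mind would: 2
  … (17 more, each ≤ 2)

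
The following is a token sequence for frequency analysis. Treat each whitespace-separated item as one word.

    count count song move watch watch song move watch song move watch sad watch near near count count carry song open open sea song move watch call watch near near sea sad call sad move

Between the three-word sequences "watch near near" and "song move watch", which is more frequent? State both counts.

"song move watch" (4 vs 2)

"watch near near": 2 occurrences
"song move watch": 4 occurrences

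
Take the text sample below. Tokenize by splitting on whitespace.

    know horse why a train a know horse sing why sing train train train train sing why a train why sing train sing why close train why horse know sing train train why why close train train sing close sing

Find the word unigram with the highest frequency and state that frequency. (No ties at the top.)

Unigram frequencies (highest first):
  train: 12
  why: 8
  sing: 8
  know: 3
  horse: 3
  a: 3
  … (1 more, each ≤ 3)

"train", 12 times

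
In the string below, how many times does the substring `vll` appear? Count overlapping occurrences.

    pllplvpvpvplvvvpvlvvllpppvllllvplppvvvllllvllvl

Sliding a length-3 window over the 47 characters (45 positions):
  position 20–22: vll
  position 26–28: vll
  position 38–40: vll
  position 43–45: vll

4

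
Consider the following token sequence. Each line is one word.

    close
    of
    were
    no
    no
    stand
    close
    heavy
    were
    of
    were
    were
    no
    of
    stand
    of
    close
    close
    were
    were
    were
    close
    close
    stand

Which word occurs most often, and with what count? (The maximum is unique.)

Unigram frequencies (highest first):
  were: 7
  close: 6
  of: 4
  no: 3
  stand: 3
  heavy: 1

"were", 7 times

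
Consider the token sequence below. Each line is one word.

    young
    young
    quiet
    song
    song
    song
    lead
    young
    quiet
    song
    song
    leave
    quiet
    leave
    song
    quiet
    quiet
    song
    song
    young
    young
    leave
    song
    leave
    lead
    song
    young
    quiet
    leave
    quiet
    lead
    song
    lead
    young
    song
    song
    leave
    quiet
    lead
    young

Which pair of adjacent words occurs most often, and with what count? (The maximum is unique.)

"song song", 5 times

Bigram frequencies (highest first):
  song song: 5
  young quiet: 3
  quiet song: 3
  lead young: 3
  song leave: 3
  leave quiet: 3
  … (12 more, each ≤ 2)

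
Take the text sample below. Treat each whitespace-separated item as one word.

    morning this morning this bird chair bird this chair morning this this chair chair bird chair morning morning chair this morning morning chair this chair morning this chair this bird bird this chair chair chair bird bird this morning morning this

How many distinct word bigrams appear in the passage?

14

41 tokens → 40 bigram windows in total.
Repeated bigrams (each contributes count−1 duplicates):
  morning this: 5
  this chair: 5
  bird this: 3
  chair bird: 3
  chair chair: 3
  chair morning: 3
  chair this: 3
  morning morning: 3
  … (5 more repeated)
26 duplicate windows → 40 − 26 = 14 distinct.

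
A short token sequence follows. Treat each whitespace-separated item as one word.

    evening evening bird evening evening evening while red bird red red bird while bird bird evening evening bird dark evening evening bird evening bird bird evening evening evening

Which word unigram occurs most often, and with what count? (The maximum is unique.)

"evening", 13 times

Unigram frequencies (highest first):
  evening: 13
  bird: 9
  red: 3
  while: 2
  dark: 1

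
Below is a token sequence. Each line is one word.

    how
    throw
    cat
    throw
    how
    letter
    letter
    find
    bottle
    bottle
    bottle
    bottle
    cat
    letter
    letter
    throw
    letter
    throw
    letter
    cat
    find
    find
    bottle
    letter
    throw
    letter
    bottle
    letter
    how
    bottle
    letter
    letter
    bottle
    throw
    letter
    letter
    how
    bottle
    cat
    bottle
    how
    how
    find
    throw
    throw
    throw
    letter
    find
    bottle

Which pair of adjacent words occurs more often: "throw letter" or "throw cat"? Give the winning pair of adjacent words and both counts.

"throw letter" (5 vs 1)

"throw letter": 5 occurrences
"throw cat": 1 occurrence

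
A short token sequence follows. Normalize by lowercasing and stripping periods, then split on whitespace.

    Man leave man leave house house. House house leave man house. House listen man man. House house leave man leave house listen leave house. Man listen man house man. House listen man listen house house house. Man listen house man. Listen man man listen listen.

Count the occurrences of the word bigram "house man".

4

Scanning the 44 overlapping bigram windows for "house man":
  position 24–25: house man
  position 28–29: house man
  position 36–37: house man
  position 39–40: house man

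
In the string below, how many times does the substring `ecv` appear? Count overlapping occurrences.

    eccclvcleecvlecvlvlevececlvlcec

2

Sliding a length-3 window over the 31 characters (29 positions):
  position 10–12: ecv
  position 14–16: ecv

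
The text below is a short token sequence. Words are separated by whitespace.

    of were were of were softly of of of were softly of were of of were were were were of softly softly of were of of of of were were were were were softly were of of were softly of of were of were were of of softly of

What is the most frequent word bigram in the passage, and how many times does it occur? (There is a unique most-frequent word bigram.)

"of were", 10 times

Bigram frequencies (highest first):
  of were: 10
  were were: 9
  of of: 9
  were of: 7
  softly of: 5
  were softly: 4
  … (3 more, each ≤ 2)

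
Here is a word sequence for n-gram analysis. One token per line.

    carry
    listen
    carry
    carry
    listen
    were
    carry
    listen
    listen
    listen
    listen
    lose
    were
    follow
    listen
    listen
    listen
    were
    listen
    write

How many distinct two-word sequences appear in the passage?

12

20 tokens → 19 bigram windows in total.
Repeated bigrams (each contributes count−1 duplicates):
  listen listen: 5
  carry listen: 3
  listen were: 2
7 duplicate windows → 19 − 7 = 12 distinct.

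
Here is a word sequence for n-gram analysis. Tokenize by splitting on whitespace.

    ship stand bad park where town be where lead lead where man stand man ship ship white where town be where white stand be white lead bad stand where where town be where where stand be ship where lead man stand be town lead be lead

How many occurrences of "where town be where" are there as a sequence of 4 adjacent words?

3

Scanning the 43 overlapping 4-gram windows for "where town be where":
  position 5–8: where town be where
  position 18–21: where town be where
  position 30–33: where town be where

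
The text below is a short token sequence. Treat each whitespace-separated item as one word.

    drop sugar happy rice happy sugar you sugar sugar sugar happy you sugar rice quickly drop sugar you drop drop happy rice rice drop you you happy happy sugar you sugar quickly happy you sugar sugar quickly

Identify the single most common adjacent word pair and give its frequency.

"you sugar", 4 times

Bigram frequencies (highest first):
  you sugar: 4
  sugar you: 3
  sugar sugar: 3
  drop sugar: 2
  sugar happy: 2
  happy rice: 2
  … (17 more, each ≤ 2)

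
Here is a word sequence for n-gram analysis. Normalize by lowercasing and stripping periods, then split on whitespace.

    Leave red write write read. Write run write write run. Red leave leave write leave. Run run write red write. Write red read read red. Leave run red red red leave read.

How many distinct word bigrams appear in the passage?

32 tokens → 31 bigram windows in total.
Repeated bigrams (each contributes count−1 duplicates):
  red leave: 3
  write write: 3
  leave run: 2
  red red: 2
  red write: 2
  run red: 2
  run write: 2
  write red: 2
  … (1 more repeated)
11 duplicate windows → 31 − 11 = 20 distinct.

20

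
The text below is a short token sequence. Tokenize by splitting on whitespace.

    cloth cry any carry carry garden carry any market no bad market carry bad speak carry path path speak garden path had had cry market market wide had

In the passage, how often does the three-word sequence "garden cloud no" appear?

0

Scanning the 26 overlapping trigram windows for "garden cloud no":
  (none found)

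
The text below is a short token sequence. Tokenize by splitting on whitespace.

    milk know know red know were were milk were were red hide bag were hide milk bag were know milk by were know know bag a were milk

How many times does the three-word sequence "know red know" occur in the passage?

Scanning the 26 overlapping trigram windows for "know red know":
  position 3–5: know red know

1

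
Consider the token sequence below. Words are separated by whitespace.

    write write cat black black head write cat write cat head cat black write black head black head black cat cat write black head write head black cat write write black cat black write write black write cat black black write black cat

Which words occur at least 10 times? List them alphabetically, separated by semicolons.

Unigram counts meeting the condition (at least 10 times):
  black: 14
  cat: 10
  write: 13

black; cat; write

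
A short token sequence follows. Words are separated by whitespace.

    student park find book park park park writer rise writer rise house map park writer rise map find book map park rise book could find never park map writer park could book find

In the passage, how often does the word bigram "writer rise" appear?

3

Scanning the 32 overlapping bigram windows for "writer rise":
  position 8–9: writer rise
  position 10–11: writer rise
  position 15–16: writer rise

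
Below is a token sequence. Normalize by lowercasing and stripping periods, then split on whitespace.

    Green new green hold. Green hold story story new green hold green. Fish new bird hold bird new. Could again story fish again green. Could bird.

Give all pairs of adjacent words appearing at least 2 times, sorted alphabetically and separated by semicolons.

Bigram counts meeting the condition (at least 2 times):
  green hold: 3
  hold green: 2
  new green: 2

green hold; hold green; new green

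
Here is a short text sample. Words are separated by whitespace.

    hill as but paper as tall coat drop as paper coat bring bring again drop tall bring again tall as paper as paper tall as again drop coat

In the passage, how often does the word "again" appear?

Scanning the 28 tokens for "again":
  position 14: again
  position 18: again
  position 26: again

3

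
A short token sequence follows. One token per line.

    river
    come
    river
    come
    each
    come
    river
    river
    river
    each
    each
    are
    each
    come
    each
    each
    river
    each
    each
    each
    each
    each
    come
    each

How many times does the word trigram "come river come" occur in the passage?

Scanning the 22 overlapping trigram windows for "come river come":
  position 2–4: come river come

1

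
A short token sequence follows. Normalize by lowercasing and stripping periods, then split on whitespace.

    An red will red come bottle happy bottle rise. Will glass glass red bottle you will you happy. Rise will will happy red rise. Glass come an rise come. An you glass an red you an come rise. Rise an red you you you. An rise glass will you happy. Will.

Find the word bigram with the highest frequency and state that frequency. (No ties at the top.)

Bigram frequencies (highest first):
  an red: 3
  rise will: 2
  will you: 2
  you happy: 2
  rise glass: 2
  come an: 2
  … (33 more, each ≤ 2)

"an red", 3 times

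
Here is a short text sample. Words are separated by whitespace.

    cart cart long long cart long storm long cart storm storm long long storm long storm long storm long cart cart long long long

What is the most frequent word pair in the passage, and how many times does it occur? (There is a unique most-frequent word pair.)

Bigram frequencies (highest first):
  storm long: 5
  long long: 4
  long storm: 4
  cart long: 3
  long cart: 3
  cart cart: 2
  … (2 more, each ≤ 1)

"storm long", 5 times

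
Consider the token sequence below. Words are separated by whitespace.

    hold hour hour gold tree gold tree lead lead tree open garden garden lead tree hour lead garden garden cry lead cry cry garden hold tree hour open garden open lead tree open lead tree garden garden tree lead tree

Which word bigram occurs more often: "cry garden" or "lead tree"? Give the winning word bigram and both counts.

"cry garden": 1 occurrence
"lead tree": 5 occurrences

"lead tree" (5 vs 1)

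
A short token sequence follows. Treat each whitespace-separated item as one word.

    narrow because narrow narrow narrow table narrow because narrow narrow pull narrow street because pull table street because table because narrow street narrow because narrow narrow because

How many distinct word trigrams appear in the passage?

27 tokens → 25 trigram windows in total.
Repeated trigrams (each contributes count−1 duplicates):
  because narrow narrow: 3
  narrow because narrow: 3
4 duplicate windows → 25 − 4 = 21 distinct.

21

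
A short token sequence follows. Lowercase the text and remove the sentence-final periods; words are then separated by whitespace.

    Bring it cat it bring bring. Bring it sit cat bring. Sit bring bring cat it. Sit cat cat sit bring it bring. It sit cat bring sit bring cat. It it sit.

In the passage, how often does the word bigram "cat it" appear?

Scanning the 32 overlapping bigram windows for "cat it":
  position 3–4: cat it
  position 15–16: cat it
  position 30–31: cat it

3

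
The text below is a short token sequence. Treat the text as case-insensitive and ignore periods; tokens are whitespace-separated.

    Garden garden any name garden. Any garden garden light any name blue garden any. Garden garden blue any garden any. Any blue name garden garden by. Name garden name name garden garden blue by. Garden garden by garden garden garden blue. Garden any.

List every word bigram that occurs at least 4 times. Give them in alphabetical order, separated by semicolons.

Bigram counts meeting the condition (at least 4 times):
  garden any: 5
  garden garden: 8
  name garden: 4

garden any; garden garden; name garden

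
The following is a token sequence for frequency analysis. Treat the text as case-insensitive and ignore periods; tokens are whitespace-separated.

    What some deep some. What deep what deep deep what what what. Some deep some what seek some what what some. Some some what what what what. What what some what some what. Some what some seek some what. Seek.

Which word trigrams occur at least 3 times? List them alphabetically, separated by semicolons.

some what some; what some what; what what some; what what what

Trigram counts meeting the condition (at least 3 times):
  some what some: 3
  what some what: 3
  what what some: 3
  what what what: 5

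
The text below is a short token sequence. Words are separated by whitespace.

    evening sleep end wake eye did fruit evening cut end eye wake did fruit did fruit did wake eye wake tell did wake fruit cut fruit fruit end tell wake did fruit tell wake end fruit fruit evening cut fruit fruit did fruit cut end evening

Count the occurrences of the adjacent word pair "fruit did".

Scanning the 45 overlapping bigram windows for "fruit did":
  position 14–15: fruit did
  position 16–17: fruit did
  position 41–42: fruit did

3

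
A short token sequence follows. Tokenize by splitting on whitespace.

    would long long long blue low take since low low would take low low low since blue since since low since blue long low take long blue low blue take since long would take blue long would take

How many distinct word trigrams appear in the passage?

33

38 tokens → 36 trigram windows in total.
Repeated trigrams (each contributes count−1 duplicates):
  long blue low: 2
  long would take: 2
  low since blue: 2
3 duplicate windows → 36 − 3 = 33 distinct.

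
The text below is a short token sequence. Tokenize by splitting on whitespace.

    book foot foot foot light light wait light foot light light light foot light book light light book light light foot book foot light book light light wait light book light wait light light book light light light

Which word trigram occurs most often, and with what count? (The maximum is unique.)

Trigram frequencies (highest first):
  light book light: 5
  book light light: 4
  light wait light: 3
  foot light light: 2
  light light wait: 2
  light foot light: 2
  … (14 more, each ≤ 2)

"light book light", 5 times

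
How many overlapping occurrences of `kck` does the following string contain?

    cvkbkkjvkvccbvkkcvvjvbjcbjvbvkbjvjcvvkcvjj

0

Sliding a length-3 window over the 42 characters (40 positions):
  (no match at any position)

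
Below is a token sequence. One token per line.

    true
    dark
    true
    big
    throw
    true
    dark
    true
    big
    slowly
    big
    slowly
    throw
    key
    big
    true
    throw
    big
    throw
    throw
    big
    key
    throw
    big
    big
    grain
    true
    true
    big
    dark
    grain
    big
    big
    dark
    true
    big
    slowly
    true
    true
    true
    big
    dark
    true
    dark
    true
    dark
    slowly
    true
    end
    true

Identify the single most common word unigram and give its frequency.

"true", 15 times

Unigram frequencies (highest first):
  true: 15
  big: 13
  dark: 7
  throw: 6
  slowly: 4
  key: 2
  … (2 more, each ≤ 2)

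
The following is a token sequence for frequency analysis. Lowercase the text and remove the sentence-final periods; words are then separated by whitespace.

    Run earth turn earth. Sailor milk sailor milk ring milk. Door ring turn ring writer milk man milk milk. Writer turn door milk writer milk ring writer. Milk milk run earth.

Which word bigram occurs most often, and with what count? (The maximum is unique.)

Bigram frequencies (highest first):
  writer milk: 3
  run earth: 2
  sailor milk: 2
  milk ring: 2
  ring writer: 2
  milk milk: 2
  … (16 more, each ≤ 2)

"writer milk", 3 times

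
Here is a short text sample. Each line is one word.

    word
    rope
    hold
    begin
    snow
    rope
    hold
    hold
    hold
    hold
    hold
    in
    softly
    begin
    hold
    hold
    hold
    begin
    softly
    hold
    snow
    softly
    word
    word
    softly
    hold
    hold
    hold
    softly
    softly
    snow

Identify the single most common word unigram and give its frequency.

"hold", 13 times

Unigram frequencies (highest first):
  hold: 13
  softly: 6
  word: 3
  begin: 3
  snow: 3
  rope: 2
  … (1 more, each ≤ 1)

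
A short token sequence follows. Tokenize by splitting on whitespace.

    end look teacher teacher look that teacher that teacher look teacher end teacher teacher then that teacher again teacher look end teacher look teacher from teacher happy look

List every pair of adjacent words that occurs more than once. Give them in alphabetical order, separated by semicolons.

Bigram counts meeting the condition (more than once):
  end teacher: 2
  look teacher: 3
  teacher look: 4
  teacher teacher: 2
  that teacher: 3

end teacher; look teacher; teacher look; teacher teacher; that teacher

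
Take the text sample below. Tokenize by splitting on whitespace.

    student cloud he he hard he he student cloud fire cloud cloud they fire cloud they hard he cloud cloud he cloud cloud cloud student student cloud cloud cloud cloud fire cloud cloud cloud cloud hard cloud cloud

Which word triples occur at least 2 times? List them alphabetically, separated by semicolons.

Trigram counts meeting the condition (at least 2 times):
  cloud cloud cloud: 5
  cloud fire cloud: 2
  fire cloud cloud: 2
  he cloud cloud: 2

cloud cloud cloud; cloud fire cloud; fire cloud cloud; he cloud cloud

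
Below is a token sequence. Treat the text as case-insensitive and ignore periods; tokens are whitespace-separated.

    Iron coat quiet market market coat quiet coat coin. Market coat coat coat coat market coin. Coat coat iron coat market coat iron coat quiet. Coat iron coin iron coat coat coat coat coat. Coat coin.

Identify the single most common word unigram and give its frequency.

"coat", 19 times

Unigram frequencies (highest first):
  coat: 19
  iron: 5
  market: 5
  coin: 4
  quiet: 3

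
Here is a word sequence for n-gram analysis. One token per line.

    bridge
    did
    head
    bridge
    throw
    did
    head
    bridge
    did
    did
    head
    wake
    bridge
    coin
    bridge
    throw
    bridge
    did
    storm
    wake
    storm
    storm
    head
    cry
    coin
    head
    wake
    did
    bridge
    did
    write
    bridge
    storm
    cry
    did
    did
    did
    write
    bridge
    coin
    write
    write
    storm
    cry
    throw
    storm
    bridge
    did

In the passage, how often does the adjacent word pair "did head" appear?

Scanning the 47 overlapping bigram windows for "did head":
  position 2–3: did head
  position 6–7: did head
  position 10–11: did head

3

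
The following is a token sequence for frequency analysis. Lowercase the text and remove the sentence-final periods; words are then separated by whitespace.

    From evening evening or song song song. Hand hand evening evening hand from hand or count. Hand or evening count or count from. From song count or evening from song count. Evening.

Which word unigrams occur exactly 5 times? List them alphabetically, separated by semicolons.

Unigram counts meeting the condition (exactly 5 times):
  count: 5
  from: 5
  hand: 5
  or: 5
  song: 5

count; from; hand; or; song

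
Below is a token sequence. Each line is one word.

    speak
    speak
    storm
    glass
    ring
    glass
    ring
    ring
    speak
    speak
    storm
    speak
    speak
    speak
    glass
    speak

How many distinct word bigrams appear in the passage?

10

16 tokens → 15 bigram windows in total.
Repeated bigrams (each contributes count−1 duplicates):
  speak speak: 4
  glass ring: 2
  speak storm: 2
5 duplicate windows → 15 − 5 = 10 distinct.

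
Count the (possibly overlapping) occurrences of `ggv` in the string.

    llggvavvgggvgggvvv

3

Sliding a length-3 window over the 18 characters (16 positions):
  position 3–5: ggv
  position 10–12: ggv
  position 14–16: ggv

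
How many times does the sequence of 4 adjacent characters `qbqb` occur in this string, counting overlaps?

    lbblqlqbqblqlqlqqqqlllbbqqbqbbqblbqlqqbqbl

Sliding a length-4 window over the 42 characters (39 positions):
  position 7–10: qbqb
  position 26–29: qbqb
  position 38–41: qbqb

3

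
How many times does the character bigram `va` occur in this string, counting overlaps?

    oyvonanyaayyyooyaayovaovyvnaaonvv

Sliding a length-2 window over the 33 characters (32 positions):
  position 21–22: va

1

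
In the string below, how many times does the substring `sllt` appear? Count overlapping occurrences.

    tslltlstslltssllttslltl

Sliding a length-4 window over the 23 characters (20 positions):
  position 2–5: sllt
  position 9–12: sllt
  position 14–17: sllt
  position 19–22: sllt

4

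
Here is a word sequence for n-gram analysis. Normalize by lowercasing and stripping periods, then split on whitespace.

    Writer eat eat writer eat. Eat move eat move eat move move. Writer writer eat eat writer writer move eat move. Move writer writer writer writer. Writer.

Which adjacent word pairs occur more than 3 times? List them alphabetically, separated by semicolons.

eat move; writer writer

Bigram counts meeting the condition (more than 3 times):
  eat move: 4
  writer writer: 6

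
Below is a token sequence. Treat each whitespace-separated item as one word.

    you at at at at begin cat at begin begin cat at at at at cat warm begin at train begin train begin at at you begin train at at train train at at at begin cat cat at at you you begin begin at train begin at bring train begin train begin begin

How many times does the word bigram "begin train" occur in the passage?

3

Scanning the 53 overlapping bigram windows for "begin train":
  position 21–22: begin train
  position 27–28: begin train
  position 51–52: begin train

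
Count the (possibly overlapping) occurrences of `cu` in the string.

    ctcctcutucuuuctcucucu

Sliding a length-2 window over the 21 characters (20 positions):
  position 6–7: cu
  position 10–11: cu
  position 16–17: cu
  position 18–19: cu
  position 20–21: cu

5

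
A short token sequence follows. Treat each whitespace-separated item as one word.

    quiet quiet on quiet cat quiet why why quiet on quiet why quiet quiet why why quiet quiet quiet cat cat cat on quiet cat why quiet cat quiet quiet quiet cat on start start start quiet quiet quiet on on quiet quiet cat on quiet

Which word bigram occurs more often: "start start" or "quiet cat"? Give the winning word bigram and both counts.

"start start": 2 occurrences
"quiet cat": 6 occurrences

"quiet cat" (6 vs 2)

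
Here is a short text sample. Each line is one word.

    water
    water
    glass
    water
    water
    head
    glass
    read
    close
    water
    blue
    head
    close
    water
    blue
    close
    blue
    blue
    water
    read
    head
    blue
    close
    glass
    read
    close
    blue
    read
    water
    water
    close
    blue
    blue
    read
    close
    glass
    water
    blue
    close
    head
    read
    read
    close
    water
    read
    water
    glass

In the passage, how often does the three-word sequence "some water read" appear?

Scanning the 45 overlapping trigram windows for "some water read":
  (none found)

0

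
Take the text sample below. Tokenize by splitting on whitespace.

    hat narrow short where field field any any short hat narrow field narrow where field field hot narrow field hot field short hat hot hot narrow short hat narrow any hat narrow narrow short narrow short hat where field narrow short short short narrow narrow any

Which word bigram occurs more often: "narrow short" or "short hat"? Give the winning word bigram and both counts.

"narrow short" (5 vs 4)

"narrow short": 5 occurrences
"short hat": 4 occurrences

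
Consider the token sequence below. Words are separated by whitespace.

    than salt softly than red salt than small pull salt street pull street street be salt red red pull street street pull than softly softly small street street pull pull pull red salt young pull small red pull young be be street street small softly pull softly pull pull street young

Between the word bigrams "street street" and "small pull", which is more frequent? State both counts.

"street street" (4 vs 1)

"street street": 4 occurrences
"small pull": 1 occurrence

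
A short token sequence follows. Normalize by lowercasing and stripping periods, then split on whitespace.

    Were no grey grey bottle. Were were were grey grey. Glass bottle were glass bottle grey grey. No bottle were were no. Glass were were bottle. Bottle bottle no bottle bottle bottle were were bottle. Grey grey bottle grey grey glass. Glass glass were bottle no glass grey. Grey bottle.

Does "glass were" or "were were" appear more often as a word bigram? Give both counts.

"glass were": 2 occurrences
"were were": 5 occurrences

"were were" (5 vs 2)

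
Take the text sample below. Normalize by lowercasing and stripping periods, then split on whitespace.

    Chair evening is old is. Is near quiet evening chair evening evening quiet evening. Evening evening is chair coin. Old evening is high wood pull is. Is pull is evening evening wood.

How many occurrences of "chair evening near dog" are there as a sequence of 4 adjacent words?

0

Scanning the 29 overlapping 4-gram windows for "chair evening near dog":
  (none found)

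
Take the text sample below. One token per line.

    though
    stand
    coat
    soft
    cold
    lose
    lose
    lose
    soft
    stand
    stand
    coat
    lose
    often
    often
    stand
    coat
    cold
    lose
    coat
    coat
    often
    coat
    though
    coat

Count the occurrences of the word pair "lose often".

Scanning the 24 overlapping bigram windows for "lose often":
  position 13–14: lose often

1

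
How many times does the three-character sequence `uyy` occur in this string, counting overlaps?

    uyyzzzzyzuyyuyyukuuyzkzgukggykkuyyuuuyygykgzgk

Sliding a length-3 window over the 46 characters (44 positions):
  position 1–3: uyy
  position 10–12: uyy
  position 13–15: uyy
  position 32–34: uyy
  position 37–39: uyy

5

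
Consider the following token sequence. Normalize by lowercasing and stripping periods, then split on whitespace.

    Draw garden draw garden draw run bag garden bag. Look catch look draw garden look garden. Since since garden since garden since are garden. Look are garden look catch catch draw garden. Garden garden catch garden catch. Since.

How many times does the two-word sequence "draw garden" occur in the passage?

4

Scanning the 37 overlapping bigram windows for "draw garden":
  position 1–2: draw garden
  position 3–4: draw garden
  position 13–14: draw garden
  position 31–32: draw garden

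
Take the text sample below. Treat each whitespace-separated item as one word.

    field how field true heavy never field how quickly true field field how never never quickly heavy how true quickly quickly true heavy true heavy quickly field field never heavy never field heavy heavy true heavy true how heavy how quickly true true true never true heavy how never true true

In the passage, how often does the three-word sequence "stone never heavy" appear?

0

Scanning the 49 overlapping trigram windows for "stone never heavy":
  (none found)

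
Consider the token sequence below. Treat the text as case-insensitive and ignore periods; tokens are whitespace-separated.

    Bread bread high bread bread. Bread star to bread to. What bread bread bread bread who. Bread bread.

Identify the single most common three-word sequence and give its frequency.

"bread bread bread", 3 times

Trigram frequencies (highest first):
  bread bread bread: 3
  bread bread high: 1
  bread high bread: 1
  high bread bread: 1
  bread bread star: 1
  bread star to: 1
  … (8 more, each ≤ 1)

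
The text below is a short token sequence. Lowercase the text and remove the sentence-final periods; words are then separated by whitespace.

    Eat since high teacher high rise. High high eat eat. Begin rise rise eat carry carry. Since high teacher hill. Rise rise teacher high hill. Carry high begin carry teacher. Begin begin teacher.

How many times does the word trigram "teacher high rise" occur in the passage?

1

Scanning the 31 overlapping trigram windows for "teacher high rise":
  position 4–6: teacher high rise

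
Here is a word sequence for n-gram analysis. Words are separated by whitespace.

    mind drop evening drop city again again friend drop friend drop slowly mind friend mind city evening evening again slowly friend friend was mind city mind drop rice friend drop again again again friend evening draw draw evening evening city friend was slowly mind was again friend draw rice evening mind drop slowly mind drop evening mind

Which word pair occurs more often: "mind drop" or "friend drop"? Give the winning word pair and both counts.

"mind drop": 4 occurrences
"friend drop": 3 occurrences

"mind drop" (4 vs 3)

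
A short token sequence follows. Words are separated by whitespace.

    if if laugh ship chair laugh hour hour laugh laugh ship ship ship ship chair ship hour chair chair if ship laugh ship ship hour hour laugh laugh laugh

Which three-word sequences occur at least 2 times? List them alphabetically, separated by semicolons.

hour hour laugh; hour laugh laugh; laugh ship ship; ship ship ship

Trigram counts meeting the condition (at least 2 times):
  hour hour laugh: 2
  hour laugh laugh: 2
  laugh ship ship: 2
  ship ship ship: 2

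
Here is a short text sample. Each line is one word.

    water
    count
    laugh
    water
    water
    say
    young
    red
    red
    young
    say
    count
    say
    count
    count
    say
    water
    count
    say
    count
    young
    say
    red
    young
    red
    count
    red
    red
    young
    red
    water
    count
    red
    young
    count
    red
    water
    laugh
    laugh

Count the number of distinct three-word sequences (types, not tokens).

39 tokens → 37 trigram windows in total.
Repeated trigrams (each contributes count−1 duplicates):
  count say count: 2
  red red young: 2
  red young red: 2
3 duplicate windows → 37 − 3 = 34 distinct.

34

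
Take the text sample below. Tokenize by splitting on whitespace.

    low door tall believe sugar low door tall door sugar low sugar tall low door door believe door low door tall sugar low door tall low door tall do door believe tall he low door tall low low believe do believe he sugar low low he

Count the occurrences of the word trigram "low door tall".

Scanning the 44 overlapping trigram windows for "low door tall":
  position 1–3: low door tall
  position 6–8: low door tall
  position 19–21: low door tall
  position 23–25: low door tall
  position 26–28: low door tall
  position 34–36: low door tall

6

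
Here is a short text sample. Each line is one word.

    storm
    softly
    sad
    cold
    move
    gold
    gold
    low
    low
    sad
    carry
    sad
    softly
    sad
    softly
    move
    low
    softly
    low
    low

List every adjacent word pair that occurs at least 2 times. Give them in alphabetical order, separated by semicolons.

Bigram counts meeting the condition (at least 2 times):
  low low: 2
  sad softly: 2
  softly sad: 2

low low; sad softly; softly sad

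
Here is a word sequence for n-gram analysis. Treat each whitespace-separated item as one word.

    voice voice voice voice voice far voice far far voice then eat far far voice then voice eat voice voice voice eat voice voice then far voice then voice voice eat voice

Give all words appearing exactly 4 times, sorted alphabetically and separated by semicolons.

Unigram counts meeting the condition (exactly 4 times):
  eat: 4
  then: 4

eat; then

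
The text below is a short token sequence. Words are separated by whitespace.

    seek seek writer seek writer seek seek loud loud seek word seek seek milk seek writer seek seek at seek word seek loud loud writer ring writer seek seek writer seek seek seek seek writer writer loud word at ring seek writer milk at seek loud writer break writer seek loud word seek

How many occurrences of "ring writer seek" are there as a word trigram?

1

Scanning the 51 overlapping trigram windows for "ring writer seek":
  position 26–28: ring writer seek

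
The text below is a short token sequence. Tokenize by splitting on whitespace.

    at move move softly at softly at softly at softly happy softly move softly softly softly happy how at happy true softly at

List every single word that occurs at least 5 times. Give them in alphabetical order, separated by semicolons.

at; softly

Unigram counts meeting the condition (at least 5 times):
  at: 6
  softly: 9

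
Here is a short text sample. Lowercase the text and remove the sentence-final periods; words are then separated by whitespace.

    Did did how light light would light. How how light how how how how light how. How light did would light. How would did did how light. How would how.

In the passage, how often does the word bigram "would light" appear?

2

Scanning the 29 overlapping bigram windows for "would light":
  position 6–7: would light
  position 20–21: would light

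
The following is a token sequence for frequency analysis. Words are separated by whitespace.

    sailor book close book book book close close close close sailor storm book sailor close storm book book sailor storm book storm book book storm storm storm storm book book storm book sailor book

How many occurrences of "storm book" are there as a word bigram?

6

Scanning the 33 overlapping bigram windows for "storm book":
  position 12–13: storm book
  position 16–17: storm book
  position 20–21: storm book
  position 22–23: storm book
  position 28–29: storm book
  position 31–32: storm book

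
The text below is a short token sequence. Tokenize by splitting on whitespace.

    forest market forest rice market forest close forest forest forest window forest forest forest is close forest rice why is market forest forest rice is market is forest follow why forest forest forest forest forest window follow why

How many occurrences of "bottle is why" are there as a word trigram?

0

Scanning the 36 overlapping trigram windows for "bottle is why":
  (none found)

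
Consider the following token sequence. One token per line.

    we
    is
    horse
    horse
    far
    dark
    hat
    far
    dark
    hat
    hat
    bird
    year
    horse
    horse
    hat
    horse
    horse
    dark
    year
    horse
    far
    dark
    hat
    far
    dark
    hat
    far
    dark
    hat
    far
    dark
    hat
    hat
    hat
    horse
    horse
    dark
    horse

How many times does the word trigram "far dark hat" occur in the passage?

6

Scanning the 37 overlapping trigram windows for "far dark hat":
  position 5–7: far dark hat
  position 8–10: far dark hat
  position 22–24: far dark hat
  position 25–27: far dark hat
  position 28–30: far dark hat
  position 31–33: far dark hat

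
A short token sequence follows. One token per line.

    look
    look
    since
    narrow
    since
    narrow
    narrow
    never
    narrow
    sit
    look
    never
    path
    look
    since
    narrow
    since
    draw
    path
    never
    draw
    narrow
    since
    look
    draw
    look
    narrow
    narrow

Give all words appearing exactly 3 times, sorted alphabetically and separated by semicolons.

Unigram counts meeting the condition (exactly 3 times):
  draw: 3
  never: 3

draw; never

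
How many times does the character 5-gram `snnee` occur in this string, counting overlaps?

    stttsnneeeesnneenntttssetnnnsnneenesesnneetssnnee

Sliding a length-5 window over the 49 characters (45 positions):
  position 5–9: snnee
  position 12–16: snnee
  position 29–33: snnee
  position 38–42: snnee
  position 45–49: snnee

5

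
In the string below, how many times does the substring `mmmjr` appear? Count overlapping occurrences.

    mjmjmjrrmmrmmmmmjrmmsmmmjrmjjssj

2

Sliding a length-5 window over the 32 characters (28 positions):
  position 14–18: mmmjr
  position 22–26: mmmjr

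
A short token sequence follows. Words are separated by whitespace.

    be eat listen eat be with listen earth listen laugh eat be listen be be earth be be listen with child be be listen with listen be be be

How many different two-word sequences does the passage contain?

18

29 tokens → 28 bigram windows in total.
Repeated bigrams (each contributes count−1 duplicates):
  be be: 5
  be listen: 3
  eat be: 2
  listen be: 2
  listen with: 2
  with listen: 2
10 duplicate windows → 28 − 10 = 18 distinct.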